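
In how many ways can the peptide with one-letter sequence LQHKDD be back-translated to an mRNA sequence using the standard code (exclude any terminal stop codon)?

Leu: 6 codons.
Gln: 2 codons.
His: 2 codons.
Lys: 2 codons.
Asp: 2 codons.
Asp: 2 codons.
6 × 2 × 2 × 2 × 2 × 2 = 192.

192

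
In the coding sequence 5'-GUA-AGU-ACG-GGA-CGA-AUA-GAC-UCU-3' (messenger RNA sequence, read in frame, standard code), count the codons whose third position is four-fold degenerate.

5

Codon 1 GUA (Val): third position 4-fold.
Codon 2 AGU (Ser): third position 2-fold.
Codon 3 ACG (Thr): third position 4-fold.
Codon 4 GGA (Gly): third position 4-fold.
Codon 5 CGA (Arg): third position 4-fold.
Codon 6 AUA (Ile): third position 3-fold.
Codon 7 GAC (Asp): third position 2-fold.
Codon 8 UCU (Ser): third position 4-fold.
Four-fold degenerate third positions: 5.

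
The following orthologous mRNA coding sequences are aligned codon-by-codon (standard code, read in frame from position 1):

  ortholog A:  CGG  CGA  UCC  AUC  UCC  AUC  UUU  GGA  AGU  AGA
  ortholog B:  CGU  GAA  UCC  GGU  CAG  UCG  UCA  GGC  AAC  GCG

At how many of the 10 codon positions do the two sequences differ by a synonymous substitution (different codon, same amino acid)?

Codon 1: CGG Arg / CGU Arg — synonymous.
Codon 2: CGA Arg / GAA Glu — nonsynonymous.
Codon 3: UCC Ser / UCC Ser — identical.
Codon 4: AUC Ile / GGU Gly — nonsynonymous.
Codon 5: UCC Ser / CAG Gln — nonsynonymous.
Codon 6: AUC Ile / UCG Ser — nonsynonymous.
Codon 7: UUU Phe / UCA Ser — nonsynonymous.
Codon 8: GGA Gly / GGC Gly — synonymous.
Codon 9: AGU Ser / AAC Asn — nonsynonymous.
Codon 10: AGA Arg / GCG Ala — nonsynonymous.
Synonymous differences: 2.

2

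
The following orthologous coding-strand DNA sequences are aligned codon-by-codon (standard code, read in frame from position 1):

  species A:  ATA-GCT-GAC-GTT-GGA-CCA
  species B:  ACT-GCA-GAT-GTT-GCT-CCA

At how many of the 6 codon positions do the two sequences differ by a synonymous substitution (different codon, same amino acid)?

Codon 1: ATA Ile / ACT Thr — nonsynonymous.
Codon 2: GCT Ala / GCA Ala — synonymous.
Codon 3: GAC Asp / GAT Asp — synonymous.
Codon 4: GTT Val / GTT Val — identical.
Codon 5: GGA Gly / GCT Ala — nonsynonymous.
Codon 6: CCA Pro / CCA Pro — identical.
Synonymous differences: 2.

2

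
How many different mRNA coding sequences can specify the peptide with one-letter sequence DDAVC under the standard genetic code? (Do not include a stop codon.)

Asp: 2 codons.
Asp: 2 codons.
Ala: 4 codons.
Val: 4 codons.
Cys: 2 codons.
2 × 2 × 4 × 4 × 2 = 128.

128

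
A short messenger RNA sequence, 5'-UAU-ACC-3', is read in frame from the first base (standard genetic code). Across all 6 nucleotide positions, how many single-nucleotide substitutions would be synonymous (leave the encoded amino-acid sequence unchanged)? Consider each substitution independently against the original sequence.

4

Codon 1 (UAU, Tyr): 1 synonymous substitution.
Codon 2 (ACC, Thr): 3 synonymous substitutions.
Total: 1 + 3 = 4.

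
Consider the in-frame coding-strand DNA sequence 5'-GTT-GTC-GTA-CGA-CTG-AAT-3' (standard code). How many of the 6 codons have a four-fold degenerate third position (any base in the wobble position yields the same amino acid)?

Codon 1 GTT (Val): third position 4-fold.
Codon 2 GTC (Val): third position 4-fold.
Codon 3 GTA (Val): third position 4-fold.
Codon 4 CGA (Arg): third position 4-fold.
Codon 5 CTG (Leu): third position 4-fold.
Codon 6 AAT (Asn): third position 2-fold.
Four-fold degenerate third positions: 5.

5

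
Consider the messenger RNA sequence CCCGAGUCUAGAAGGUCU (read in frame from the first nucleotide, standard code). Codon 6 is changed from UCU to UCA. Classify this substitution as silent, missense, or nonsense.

silent

Position 18 falls in codon 6: UCU → Ser.
After the substitution the codon is UCA → Ser.
Both encode Ser, so the change is synonymous.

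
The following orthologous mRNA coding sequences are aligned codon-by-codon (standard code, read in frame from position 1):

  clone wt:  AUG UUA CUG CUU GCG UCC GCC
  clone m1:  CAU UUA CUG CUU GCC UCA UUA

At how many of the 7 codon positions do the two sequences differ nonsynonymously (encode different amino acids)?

2

Codon 1: AUG Met / CAU His — nonsynonymous.
Codon 2: UUA Leu / UUA Leu — identical.
Codon 3: CUG Leu / CUG Leu — identical.
Codon 4: CUU Leu / CUU Leu — identical.
Codon 5: GCG Ala / GCC Ala — synonymous.
Codon 6: UCC Ser / UCA Ser — synonymous.
Codon 7: GCC Ala / UUA Leu — nonsynonymous.
Nonsynonymous differences: 2.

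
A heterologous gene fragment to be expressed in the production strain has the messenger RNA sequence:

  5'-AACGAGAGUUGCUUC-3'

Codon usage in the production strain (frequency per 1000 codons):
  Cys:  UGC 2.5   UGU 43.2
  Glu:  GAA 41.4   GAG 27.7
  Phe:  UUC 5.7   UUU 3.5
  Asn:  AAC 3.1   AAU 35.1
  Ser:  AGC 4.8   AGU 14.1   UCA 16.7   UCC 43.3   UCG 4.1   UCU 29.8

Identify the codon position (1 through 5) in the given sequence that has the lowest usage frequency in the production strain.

Codon 1 AAC (Asn): 3.1 per 1000.
Codon 2 GAG (Glu): 27.7 per 1000.
Codon 3 AGU (Ser): 14.1 per 1000.
Codon 4 UGC (Cys): 2.5 per 1000.
Codon 5 UUC (Phe): 5.7 per 1000.
Lowest frequency is 2.5 at codon 4.

4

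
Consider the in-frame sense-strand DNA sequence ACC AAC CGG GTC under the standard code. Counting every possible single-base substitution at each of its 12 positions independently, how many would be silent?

Codon 1 (ACC, Thr): 3 synonymous substitutions.
Codon 2 (AAC, Asn): 1 synonymous substitution.
Codon 3 (CGG, Arg): 4 synonymous substitutions.
Codon 4 (GTC, Val): 3 synonymous substitutions.
Total: 3 + 1 + 4 + 3 = 11.

11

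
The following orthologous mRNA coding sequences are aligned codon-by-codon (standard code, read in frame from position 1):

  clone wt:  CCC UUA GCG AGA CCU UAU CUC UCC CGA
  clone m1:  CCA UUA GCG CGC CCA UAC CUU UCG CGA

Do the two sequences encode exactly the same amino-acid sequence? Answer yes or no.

Codon 1: CCC Pro / CCA Pro — synonymous.
Codon 2: UUA Leu / UUA Leu — identical.
Codon 3: GCG Ala / GCG Ala — identical.
Codon 4: AGA Arg / CGC Arg — synonymous.
Codon 5: CCU Pro / CCA Pro — synonymous.
Codon 6: UAU Tyr / UAC Tyr — synonymous.
Codon 7: CUC Leu / CUU Leu — synonymous.
Codon 8: UCC Ser / UCG Ser — synonymous.
Codon 9: CGA Arg / CGA Arg — identical.
Nonsynonymous differences: 0 → same protein.

yes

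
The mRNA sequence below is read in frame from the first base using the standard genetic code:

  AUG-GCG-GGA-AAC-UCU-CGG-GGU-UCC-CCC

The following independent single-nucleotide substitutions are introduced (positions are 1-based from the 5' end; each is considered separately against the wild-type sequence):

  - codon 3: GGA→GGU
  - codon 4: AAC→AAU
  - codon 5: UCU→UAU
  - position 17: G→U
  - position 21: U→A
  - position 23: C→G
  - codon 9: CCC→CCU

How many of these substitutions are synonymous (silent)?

4

Codon 3: GGA (Gly) → GGU (Gly) — synonymous.
Codon 4: AAC (Asn) → AAU (Asn) — synonymous.
Codon 5: UCU (Ser) → UAU (Tyr) — missense.
Codon 6: CGG (Arg) → CUG (Leu) — missense.
Codon 7: GGU (Gly) → GGA (Gly) — synonymous.
Codon 8: UCC (Ser) → UGC (Cys) — missense.
Codon 9: CCC (Pro) → CCU (Pro) — synonymous.
Synonymous: 4 of 7.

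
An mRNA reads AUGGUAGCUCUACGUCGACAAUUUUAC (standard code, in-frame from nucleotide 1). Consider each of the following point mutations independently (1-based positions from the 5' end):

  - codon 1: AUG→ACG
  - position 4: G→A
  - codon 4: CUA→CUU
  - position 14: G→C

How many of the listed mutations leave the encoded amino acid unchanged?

1

Codon 1: AUG (Met) → ACG (Thr) — missense.
Codon 2: GUA (Val) → AUA (Ile) — missense.
Codon 4: CUA (Leu) → CUU (Leu) — synonymous.
Codon 5: CGU (Arg) → CCU (Pro) — missense.
Synonymous: 1 of 4.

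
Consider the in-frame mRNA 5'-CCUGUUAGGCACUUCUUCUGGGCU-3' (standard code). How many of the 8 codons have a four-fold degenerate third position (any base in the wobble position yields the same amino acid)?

3

Codon 1 CCU (Pro): third position 4-fold.
Codon 2 GUU (Val): third position 4-fold.
Codon 3 AGG (Arg): third position 2-fold.
Codon 4 CAC (His): third position 2-fold.
Codon 5 UUC (Phe): third position 2-fold.
Codon 6 UUC (Phe): third position 2-fold.
Codon 7 UGG (Trp): third position 1-fold.
Codon 8 GCU (Ala): third position 4-fold.
Four-fold degenerate third positions: 3.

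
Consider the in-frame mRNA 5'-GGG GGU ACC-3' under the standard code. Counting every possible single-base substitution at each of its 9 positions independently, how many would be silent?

Codon 1 (GGG, Gly): 3 synonymous substitutions.
Codon 2 (GGU, Gly): 3 synonymous substitutions.
Codon 3 (ACC, Thr): 3 synonymous substitutions.
Total: 3 + 3 + 3 = 9.

9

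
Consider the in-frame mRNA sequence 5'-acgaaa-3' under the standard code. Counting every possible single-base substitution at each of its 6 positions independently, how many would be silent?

Codon 1 (ACG, Thr): 3 synonymous substitutions.
Codon 2 (AAA, Lys): 1 synonymous substitution.
Total: 3 + 1 = 4.

4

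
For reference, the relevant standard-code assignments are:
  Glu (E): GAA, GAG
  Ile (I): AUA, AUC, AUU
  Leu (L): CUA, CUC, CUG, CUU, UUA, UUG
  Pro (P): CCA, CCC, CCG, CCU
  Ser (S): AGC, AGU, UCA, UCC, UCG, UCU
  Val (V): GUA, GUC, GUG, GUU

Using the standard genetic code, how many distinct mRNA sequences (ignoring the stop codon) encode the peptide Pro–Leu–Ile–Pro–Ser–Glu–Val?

Pro: 4 codons.
Leu: 6 codons.
Ile: 3 codons.
Pro: 4 codons.
Ser: 6 codons.
Glu: 2 codons.
Val: 4 codons.
4 × 6 × 3 × 4 × 6 × 2 × 4 = 13824.

13824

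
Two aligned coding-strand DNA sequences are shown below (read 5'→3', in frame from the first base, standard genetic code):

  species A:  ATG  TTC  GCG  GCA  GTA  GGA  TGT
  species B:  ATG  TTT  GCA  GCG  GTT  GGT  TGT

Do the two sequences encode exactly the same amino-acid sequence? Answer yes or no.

yes

Codon 1: ATG Met / ATG Met — identical.
Codon 2: TTC Phe / TTT Phe — synonymous.
Codon 3: GCG Ala / GCA Ala — synonymous.
Codon 4: GCA Ala / GCG Ala — synonymous.
Codon 5: GTA Val / GTT Val — synonymous.
Codon 6: GGA Gly / GGT Gly — synonymous.
Codon 7: TGT Cys / TGT Cys — identical.
Nonsynonymous differences: 0 → same protein.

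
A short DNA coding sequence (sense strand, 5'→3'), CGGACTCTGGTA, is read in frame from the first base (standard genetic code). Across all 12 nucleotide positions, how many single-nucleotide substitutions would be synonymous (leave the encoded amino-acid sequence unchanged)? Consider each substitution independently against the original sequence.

14

Codon 1 (CGG, Arg): 4 synonymous substitutions.
Codon 2 (ACT, Thr): 3 synonymous substitutions.
Codon 3 (CTG, Leu): 4 synonymous substitutions.
Codon 4 (GTA, Val): 3 synonymous substitutions.
Total: 4 + 3 + 4 + 3 = 14.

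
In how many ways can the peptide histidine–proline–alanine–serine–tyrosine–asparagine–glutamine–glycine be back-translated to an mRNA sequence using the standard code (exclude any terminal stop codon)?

His: 2 codons.
Pro: 4 codons.
Ala: 4 codons.
Ser: 6 codons.
Tyr: 2 codons.
Asn: 2 codons.
Gln: 2 codons.
Gly: 4 codons.
2 × 4 × 4 × 6 × 2 × 2 × 2 × 4 = 6144.

6144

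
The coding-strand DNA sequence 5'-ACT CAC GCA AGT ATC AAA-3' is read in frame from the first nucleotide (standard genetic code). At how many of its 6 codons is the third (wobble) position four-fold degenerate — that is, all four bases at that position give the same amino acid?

2

Codon 1 ACT (Thr): third position 4-fold.
Codon 2 CAC (His): third position 2-fold.
Codon 3 GCA (Ala): third position 4-fold.
Codon 4 AGT (Ser): third position 2-fold.
Codon 5 ATC (Ile): third position 3-fold.
Codon 6 AAA (Lys): third position 2-fold.
Four-fold degenerate third positions: 2.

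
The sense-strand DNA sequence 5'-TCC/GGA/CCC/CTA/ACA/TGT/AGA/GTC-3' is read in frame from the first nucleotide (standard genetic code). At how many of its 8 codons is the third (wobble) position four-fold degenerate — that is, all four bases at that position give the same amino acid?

Codon 1 TCC (Ser): third position 4-fold.
Codon 2 GGA (Gly): third position 4-fold.
Codon 3 CCC (Pro): third position 4-fold.
Codon 4 CTA (Leu): third position 4-fold.
Codon 5 ACA (Thr): third position 4-fold.
Codon 6 TGT (Cys): third position 2-fold.
Codon 7 AGA (Arg): third position 2-fold.
Codon 8 GTC (Val): third position 4-fold.
Four-fold degenerate third positions: 6.

6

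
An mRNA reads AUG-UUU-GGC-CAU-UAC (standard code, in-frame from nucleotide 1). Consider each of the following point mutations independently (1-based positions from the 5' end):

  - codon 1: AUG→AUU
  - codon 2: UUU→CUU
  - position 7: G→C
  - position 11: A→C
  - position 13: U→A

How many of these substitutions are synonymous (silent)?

Codon 1: AUG (Met) → AUU (Ile) — missense.
Codon 2: UUU (Phe) → CUU (Leu) — missense.
Codon 3: GGC (Gly) → CGC (Arg) — missense.
Codon 4: CAU (His) → CCU (Pro) — missense.
Codon 5: UAC (Tyr) → AAC (Asn) — missense.
Synonymous: 0 of 5.

0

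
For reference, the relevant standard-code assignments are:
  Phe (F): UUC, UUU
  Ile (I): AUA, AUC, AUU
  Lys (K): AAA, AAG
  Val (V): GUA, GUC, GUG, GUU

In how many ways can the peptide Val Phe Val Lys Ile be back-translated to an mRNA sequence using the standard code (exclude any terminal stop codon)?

192

Val: 4 codons.
Phe: 2 codons.
Val: 4 codons.
Lys: 2 codons.
Ile: 3 codons.
4 × 2 × 4 × 2 × 3 = 192.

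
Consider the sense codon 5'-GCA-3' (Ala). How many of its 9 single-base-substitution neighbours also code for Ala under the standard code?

3

Position 1: none → 0 synonymous.
Position 2: none → 0 synonymous.
Position 3: GCU, GCC, GCG → 3 synonymous.
Total: 0 + 0 + 3 = 3.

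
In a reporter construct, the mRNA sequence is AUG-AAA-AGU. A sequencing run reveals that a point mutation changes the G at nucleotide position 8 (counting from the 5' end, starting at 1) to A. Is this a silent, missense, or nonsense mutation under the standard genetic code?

Position 8 falls in codon 3: AGU → Ser.
After the substitution the codon is AAU → Asn.
Ser ≠ Asn, so this is a missense mutation.

missense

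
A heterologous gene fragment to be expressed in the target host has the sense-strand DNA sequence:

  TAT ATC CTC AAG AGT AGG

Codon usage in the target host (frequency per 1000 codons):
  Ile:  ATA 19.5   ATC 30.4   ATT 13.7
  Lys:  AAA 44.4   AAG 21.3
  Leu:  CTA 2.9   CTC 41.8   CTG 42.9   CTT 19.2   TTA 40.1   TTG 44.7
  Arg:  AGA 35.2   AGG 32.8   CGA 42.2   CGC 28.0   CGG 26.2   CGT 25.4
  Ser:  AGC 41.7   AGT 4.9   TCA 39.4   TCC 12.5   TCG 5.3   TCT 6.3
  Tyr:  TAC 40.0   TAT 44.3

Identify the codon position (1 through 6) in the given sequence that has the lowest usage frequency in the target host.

5

Codon 1 TAT (Tyr): 44.3 per 1000.
Codon 2 ATC (Ile): 30.4 per 1000.
Codon 3 CTC (Leu): 41.8 per 1000.
Codon 4 AAG (Lys): 21.3 per 1000.
Codon 5 AGT (Ser): 4.9 per 1000.
Codon 6 AGG (Arg): 32.8 per 1000.
Lowest frequency is 4.9 at codon 5.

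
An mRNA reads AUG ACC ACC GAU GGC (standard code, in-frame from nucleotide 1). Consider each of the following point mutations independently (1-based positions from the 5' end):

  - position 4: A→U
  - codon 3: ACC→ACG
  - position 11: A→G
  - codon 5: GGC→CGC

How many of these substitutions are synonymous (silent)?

1

Codon 2: ACC (Thr) → UCC (Ser) — missense.
Codon 3: ACC (Thr) → ACG (Thr) — synonymous.
Codon 4: GAU (Asp) → GGU (Gly) — missense.
Codon 5: GGC (Gly) → CGC (Arg) — missense.
Synonymous: 1 of 4.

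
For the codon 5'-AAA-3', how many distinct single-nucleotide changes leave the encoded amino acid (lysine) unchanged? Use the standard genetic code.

Position 1: none → 0 synonymous.
Position 2: none → 0 synonymous.
Position 3: AAG → 1 synonymous.
Total: 0 + 0 + 1 = 1.

1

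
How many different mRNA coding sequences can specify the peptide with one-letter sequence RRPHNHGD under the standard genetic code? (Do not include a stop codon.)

9216

Arg: 6 codons.
Arg: 6 codons.
Pro: 4 codons.
His: 2 codons.
Asn: 2 codons.
His: 2 codons.
Gly: 4 codons.
Asp: 2 codons.
6 × 6 × 4 × 2 × 2 × 2 × 4 × 2 = 9216.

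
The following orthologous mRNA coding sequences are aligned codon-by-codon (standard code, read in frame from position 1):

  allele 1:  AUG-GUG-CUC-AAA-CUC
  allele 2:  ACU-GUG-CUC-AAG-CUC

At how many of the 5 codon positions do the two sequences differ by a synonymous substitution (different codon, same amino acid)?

1

Codon 1: AUG Met / ACU Thr — nonsynonymous.
Codon 2: GUG Val / GUG Val — identical.
Codon 3: CUC Leu / CUC Leu — identical.
Codon 4: AAA Lys / AAG Lys — synonymous.
Codon 5: CUC Leu / CUC Leu — identical.
Synonymous differences: 1.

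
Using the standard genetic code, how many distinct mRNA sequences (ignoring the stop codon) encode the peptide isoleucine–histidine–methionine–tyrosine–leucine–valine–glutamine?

576

Ile: 3 codons.
His: 2 codons.
Met: 1 codon.
Tyr: 2 codons.
Leu: 6 codons.
Val: 4 codons.
Gln: 2 codons.
3 × 2 × 1 × 2 × 6 × 4 × 2 = 576.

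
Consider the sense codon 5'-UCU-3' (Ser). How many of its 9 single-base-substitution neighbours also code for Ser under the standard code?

Position 1: none → 0 synonymous.
Position 2: none → 0 synonymous.
Position 3: UCC, UCA, UCG → 3 synonymous.
Total: 0 + 0 + 3 = 3.

3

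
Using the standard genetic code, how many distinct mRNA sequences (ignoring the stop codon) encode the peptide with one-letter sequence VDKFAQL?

1536

Val: 4 codons.
Asp: 2 codons.
Lys: 2 codons.
Phe: 2 codons.
Ala: 4 codons.
Gln: 2 codons.
Leu: 6 codons.
4 × 2 × 2 × 2 × 4 × 2 × 6 = 1536.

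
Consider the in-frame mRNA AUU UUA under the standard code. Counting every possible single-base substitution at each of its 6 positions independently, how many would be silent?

Codon 1 (AUU, Ile): 2 synonymous substitutions.
Codon 2 (UUA, Leu): 2 synonymous substitutions.
Total: 2 + 2 = 4.

4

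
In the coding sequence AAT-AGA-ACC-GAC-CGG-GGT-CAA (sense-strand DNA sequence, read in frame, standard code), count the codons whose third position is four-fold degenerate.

3

Codon 1 AAT (Asn): third position 2-fold.
Codon 2 AGA (Arg): third position 2-fold.
Codon 3 ACC (Thr): third position 4-fold.
Codon 4 GAC (Asp): third position 2-fold.
Codon 5 CGG (Arg): third position 4-fold.
Codon 6 GGT (Gly): third position 4-fold.
Codon 7 CAA (Gln): third position 2-fold.
Four-fold degenerate third positions: 3.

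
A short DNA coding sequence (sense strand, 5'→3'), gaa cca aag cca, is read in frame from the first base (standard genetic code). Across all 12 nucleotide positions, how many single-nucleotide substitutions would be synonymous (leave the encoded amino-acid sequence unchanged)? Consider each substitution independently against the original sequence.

Codon 1 (GAA, Glu): 1 synonymous substitution.
Codon 2 (CCA, Pro): 3 synonymous substitutions.
Codon 3 (AAG, Lys): 1 synonymous substitution.
Codon 4 (CCA, Pro): 3 synonymous substitutions.
Total: 1 + 3 + 1 + 3 = 8.

8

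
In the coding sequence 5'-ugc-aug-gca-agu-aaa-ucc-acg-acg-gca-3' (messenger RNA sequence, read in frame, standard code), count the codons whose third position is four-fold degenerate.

5

Codon 1 UGC (Cys): third position 2-fold.
Codon 2 AUG (Met): third position 1-fold.
Codon 3 GCA (Ala): third position 4-fold.
Codon 4 AGU (Ser): third position 2-fold.
Codon 5 AAA (Lys): third position 2-fold.
Codon 6 UCC (Ser): third position 4-fold.
Codon 7 ACG (Thr): third position 4-fold.
Codon 8 ACG (Thr): third position 4-fold.
Codon 9 GCA (Ala): third position 4-fold.
Four-fold degenerate third positions: 5.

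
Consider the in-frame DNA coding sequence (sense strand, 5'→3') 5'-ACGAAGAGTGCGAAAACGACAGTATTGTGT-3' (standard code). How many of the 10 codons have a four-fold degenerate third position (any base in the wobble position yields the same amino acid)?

Codon 1 ACG (Thr): third position 4-fold.
Codon 2 AAG (Lys): third position 2-fold.
Codon 3 AGT (Ser): third position 2-fold.
Codon 4 GCG (Ala): third position 4-fold.
Codon 5 AAA (Lys): third position 2-fold.
Codon 6 ACG (Thr): third position 4-fold.
Codon 7 ACA (Thr): third position 4-fold.
Codon 8 GTA (Val): third position 4-fold.
Codon 9 TTG (Leu): third position 2-fold.
Codon 10 TGT (Cys): third position 2-fold.
Four-fold degenerate third positions: 5.

5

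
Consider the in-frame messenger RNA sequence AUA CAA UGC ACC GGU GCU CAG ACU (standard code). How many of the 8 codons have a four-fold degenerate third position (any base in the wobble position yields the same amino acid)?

Codon 1 AUA (Ile): third position 3-fold.
Codon 2 CAA (Gln): third position 2-fold.
Codon 3 UGC (Cys): third position 2-fold.
Codon 4 ACC (Thr): third position 4-fold.
Codon 5 GGU (Gly): third position 4-fold.
Codon 6 GCU (Ala): third position 4-fold.
Codon 7 CAG (Gln): third position 2-fold.
Codon 8 ACU (Thr): third position 4-fold.
Four-fold degenerate third positions: 4.

4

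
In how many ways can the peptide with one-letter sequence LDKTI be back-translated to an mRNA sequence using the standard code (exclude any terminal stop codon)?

Leu: 6 codons.
Asp: 2 codons.
Lys: 2 codons.
Thr: 4 codons.
Ile: 3 codons.
6 × 2 × 2 × 4 × 3 = 288.

288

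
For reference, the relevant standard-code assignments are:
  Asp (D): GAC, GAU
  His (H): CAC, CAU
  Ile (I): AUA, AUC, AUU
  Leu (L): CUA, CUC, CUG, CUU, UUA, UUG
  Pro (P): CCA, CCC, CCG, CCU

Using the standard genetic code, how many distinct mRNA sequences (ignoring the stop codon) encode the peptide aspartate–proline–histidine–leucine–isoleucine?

Asp: 2 codons.
Pro: 4 codons.
His: 2 codons.
Leu: 6 codons.
Ile: 3 codons.
2 × 4 × 2 × 6 × 3 = 288.

288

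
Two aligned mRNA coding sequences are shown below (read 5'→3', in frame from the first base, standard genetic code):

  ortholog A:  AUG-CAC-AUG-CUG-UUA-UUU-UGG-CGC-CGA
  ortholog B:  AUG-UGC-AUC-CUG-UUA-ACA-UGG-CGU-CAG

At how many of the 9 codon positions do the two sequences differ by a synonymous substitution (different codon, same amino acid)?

Codon 1: AUG Met / AUG Met — identical.
Codon 2: CAC His / UGC Cys — nonsynonymous.
Codon 3: AUG Met / AUC Ile — nonsynonymous.
Codon 4: CUG Leu / CUG Leu — identical.
Codon 5: UUA Leu / UUA Leu — identical.
Codon 6: UUU Phe / ACA Thr — nonsynonymous.
Codon 7: UGG Trp / UGG Trp — identical.
Codon 8: CGC Arg / CGU Arg — synonymous.
Codon 9: CGA Arg / CAG Gln — nonsynonymous.
Synonymous differences: 1.

1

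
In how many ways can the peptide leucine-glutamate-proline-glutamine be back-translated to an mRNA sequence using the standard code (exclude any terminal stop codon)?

Leu: 6 codons.
Glu: 2 codons.
Pro: 4 codons.
Gln: 2 codons.
6 × 2 × 4 × 2 = 96.

96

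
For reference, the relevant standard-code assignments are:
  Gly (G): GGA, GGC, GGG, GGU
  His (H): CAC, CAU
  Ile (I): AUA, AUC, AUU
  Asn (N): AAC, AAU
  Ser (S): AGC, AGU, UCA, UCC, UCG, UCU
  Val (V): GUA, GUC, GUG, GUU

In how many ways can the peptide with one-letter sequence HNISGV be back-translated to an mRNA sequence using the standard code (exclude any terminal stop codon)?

His: 2 codons.
Asn: 2 codons.
Ile: 3 codons.
Ser: 6 codons.
Gly: 4 codons.
Val: 4 codons.
2 × 2 × 3 × 6 × 4 × 4 = 1152.

1152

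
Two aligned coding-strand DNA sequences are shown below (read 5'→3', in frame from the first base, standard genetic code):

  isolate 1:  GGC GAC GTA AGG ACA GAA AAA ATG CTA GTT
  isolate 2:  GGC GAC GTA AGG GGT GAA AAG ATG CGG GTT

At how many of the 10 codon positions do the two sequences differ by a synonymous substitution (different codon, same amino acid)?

Codon 1: GGC Gly / GGC Gly — identical.
Codon 2: GAC Asp / GAC Asp — identical.
Codon 3: GTA Val / GTA Val — identical.
Codon 4: AGG Arg / AGG Arg — identical.
Codon 5: ACA Thr / GGT Gly — nonsynonymous.
Codon 6: GAA Glu / GAA Glu — identical.
Codon 7: AAA Lys / AAG Lys — synonymous.
Codon 8: ATG Met / ATG Met — identical.
Codon 9: CTA Leu / CGG Arg — nonsynonymous.
Codon 10: GTT Val / GTT Val — identical.
Synonymous differences: 1.

1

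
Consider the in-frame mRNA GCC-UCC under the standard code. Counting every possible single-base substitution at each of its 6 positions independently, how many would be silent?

Codon 1 (GCC, Ala): 3 synonymous substitutions.
Codon 2 (UCC, Ser): 3 synonymous substitutions.
Total: 3 + 3 = 6.

6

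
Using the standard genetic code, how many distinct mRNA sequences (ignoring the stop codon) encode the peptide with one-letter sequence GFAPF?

Gly: 4 codons.
Phe: 2 codons.
Ala: 4 codons.
Pro: 4 codons.
Phe: 2 codons.
4 × 2 × 4 × 4 × 2 = 256.

256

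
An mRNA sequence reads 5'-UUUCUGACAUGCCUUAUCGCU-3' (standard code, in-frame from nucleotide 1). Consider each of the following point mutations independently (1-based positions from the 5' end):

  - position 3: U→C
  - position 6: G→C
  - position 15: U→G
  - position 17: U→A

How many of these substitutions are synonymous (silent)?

3

Codon 1: UUU (Phe) → UUC (Phe) — synonymous.
Codon 2: CUG (Leu) → CUC (Leu) — synonymous.
Codon 5: CUU (Leu) → CUG (Leu) — synonymous.
Codon 6: AUC (Ile) → AAC (Asn) — missense.
Synonymous: 3 of 4.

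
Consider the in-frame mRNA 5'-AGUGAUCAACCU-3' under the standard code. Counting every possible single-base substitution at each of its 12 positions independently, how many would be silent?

Codon 1 (AGU, Ser): 1 synonymous substitution.
Codon 2 (GAU, Asp): 1 synonymous substitution.
Codon 3 (CAA, Gln): 1 synonymous substitution.
Codon 4 (CCU, Pro): 3 synonymous substitutions.
Total: 1 + 1 + 1 + 3 = 6.

6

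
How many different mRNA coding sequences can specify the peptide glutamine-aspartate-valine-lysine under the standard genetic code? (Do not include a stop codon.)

32

Gln: 2 codons.
Asp: 2 codons.
Val: 4 codons.
Lys: 2 codons.
2 × 2 × 4 × 2 = 32.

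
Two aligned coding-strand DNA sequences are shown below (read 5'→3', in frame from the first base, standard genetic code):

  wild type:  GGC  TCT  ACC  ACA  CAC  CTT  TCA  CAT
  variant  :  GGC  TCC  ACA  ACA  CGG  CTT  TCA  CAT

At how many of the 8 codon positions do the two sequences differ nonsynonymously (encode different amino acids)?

1

Codon 1: GGC Gly / GGC Gly — identical.
Codon 2: TCT Ser / TCC Ser — synonymous.
Codon 3: ACC Thr / ACA Thr — synonymous.
Codon 4: ACA Thr / ACA Thr — identical.
Codon 5: CAC His / CGG Arg — nonsynonymous.
Codon 6: CTT Leu / CTT Leu — identical.
Codon 7: TCA Ser / TCA Ser — identical.
Codon 8: CAT His / CAT His — identical.
Nonsynonymous differences: 1.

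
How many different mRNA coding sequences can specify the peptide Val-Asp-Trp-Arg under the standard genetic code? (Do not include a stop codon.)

48

Val: 4 codons.
Asp: 2 codons.
Trp: 1 codon.
Arg: 6 codons.
4 × 2 × 1 × 6 = 48.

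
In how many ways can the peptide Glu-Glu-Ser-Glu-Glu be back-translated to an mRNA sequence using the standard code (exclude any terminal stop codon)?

96

Glu: 2 codons.
Glu: 2 codons.
Ser: 6 codons.
Glu: 2 codons.
Glu: 2 codons.
2 × 2 × 6 × 2 × 2 = 96.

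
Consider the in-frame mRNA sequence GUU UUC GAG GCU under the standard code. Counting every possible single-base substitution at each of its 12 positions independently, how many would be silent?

Codon 1 (GUU, Val): 3 synonymous substitutions.
Codon 2 (UUC, Phe): 1 synonymous substitution.
Codon 3 (GAG, Glu): 1 synonymous substitution.
Codon 4 (GCU, Ala): 3 synonymous substitutions.
Total: 3 + 1 + 1 + 3 = 8.

8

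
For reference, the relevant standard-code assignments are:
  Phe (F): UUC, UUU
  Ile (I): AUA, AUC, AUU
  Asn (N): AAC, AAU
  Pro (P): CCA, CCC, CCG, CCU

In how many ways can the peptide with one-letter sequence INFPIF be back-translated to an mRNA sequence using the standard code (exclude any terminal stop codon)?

Ile: 3 codons.
Asn: 2 codons.
Phe: 2 codons.
Pro: 4 codons.
Ile: 3 codons.
Phe: 2 codons.
3 × 2 × 2 × 4 × 3 × 2 = 288.

288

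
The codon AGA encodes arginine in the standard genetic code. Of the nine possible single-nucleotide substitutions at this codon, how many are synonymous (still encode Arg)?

Position 1: CGA → 1 synonymous.
Position 2: none → 0 synonymous.
Position 3: AGG → 1 synonymous.
Total: 1 + 0 + 1 = 2.

2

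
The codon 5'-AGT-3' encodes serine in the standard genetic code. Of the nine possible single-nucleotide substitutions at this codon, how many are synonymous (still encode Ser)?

Position 1: none → 0 synonymous.
Position 2: none → 0 synonymous.
Position 3: AGC → 1 synonymous.
Total: 0 + 0 + 1 = 1.

1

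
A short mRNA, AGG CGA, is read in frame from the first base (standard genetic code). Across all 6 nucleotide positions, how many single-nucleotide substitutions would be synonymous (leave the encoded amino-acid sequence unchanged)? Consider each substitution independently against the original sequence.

6

Codon 1 (AGG, Arg): 2 synonymous substitutions.
Codon 2 (CGA, Arg): 4 synonymous substitutions.
Total: 2 + 4 = 6.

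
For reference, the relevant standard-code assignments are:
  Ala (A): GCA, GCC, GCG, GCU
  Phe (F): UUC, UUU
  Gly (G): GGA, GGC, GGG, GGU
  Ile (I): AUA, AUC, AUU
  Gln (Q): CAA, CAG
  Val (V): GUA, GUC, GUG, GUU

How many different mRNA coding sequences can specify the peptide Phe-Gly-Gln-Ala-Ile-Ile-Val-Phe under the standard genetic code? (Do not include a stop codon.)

Phe: 2 codons.
Gly: 4 codons.
Gln: 2 codons.
Ala: 4 codons.
Ile: 3 codons.
Ile: 3 codons.
Val: 4 codons.
Phe: 2 codons.
2 × 4 × 2 × 4 × 3 × 3 × 4 × 2 = 4608.

4608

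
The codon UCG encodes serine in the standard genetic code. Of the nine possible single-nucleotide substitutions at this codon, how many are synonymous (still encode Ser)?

Position 1: none → 0 synonymous.
Position 2: none → 0 synonymous.
Position 3: UCU, UCC, UCA → 3 synonymous.
Total: 0 + 0 + 3 = 3.

3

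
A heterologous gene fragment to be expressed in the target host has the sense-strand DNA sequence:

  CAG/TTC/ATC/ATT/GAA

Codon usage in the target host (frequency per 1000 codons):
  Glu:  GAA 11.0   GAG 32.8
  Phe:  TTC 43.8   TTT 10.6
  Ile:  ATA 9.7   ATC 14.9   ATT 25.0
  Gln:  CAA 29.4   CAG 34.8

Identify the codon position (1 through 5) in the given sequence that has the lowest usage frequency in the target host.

Codon 1 CAG (Gln): 34.8 per 1000.
Codon 2 TTC (Phe): 43.8 per 1000.
Codon 3 ATC (Ile): 14.9 per 1000.
Codon 4 ATT (Ile): 25.0 per 1000.
Codon 5 GAA (Glu): 11.0 per 1000.
Lowest frequency is 11.0 at codon 5.

5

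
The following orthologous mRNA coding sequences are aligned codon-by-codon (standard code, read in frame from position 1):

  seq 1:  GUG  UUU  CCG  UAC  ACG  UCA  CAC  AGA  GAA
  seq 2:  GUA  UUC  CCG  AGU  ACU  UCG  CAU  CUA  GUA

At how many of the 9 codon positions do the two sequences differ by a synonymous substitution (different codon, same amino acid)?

Codon 1: GUG Val / GUA Val — synonymous.
Codon 2: UUU Phe / UUC Phe — synonymous.
Codon 3: CCG Pro / CCG Pro — identical.
Codon 4: UAC Tyr / AGU Ser — nonsynonymous.
Codon 5: ACG Thr / ACU Thr — synonymous.
Codon 6: UCA Ser / UCG Ser — synonymous.
Codon 7: CAC His / CAU His — synonymous.
Codon 8: AGA Arg / CUA Leu — nonsynonymous.
Codon 9: GAA Glu / GUA Val — nonsynonymous.
Synonymous differences: 5.

5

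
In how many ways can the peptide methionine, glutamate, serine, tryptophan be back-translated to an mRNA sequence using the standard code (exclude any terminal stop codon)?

Met: 1 codon.
Glu: 2 codons.
Ser: 6 codons.
Trp: 1 codon.
1 × 2 × 6 × 1 = 12.

12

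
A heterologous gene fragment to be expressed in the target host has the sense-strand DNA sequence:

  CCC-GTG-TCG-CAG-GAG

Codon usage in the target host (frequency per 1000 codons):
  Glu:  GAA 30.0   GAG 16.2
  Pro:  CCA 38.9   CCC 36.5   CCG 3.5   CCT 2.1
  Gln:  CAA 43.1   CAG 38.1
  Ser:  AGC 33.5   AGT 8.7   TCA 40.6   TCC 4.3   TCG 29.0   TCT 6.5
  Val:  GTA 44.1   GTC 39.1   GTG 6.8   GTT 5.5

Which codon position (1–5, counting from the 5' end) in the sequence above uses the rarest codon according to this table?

Codon 1 CCC (Pro): 36.5 per 1000.
Codon 2 GTG (Val): 6.8 per 1000.
Codon 3 TCG (Ser): 29.0 per 1000.
Codon 4 CAG (Gln): 38.1 per 1000.
Codon 5 GAG (Glu): 16.2 per 1000.
Lowest frequency is 6.8 at codon 2.

2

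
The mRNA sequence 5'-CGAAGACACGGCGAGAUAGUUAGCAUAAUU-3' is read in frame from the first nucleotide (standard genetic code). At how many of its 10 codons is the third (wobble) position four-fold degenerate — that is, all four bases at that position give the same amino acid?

Codon 1 CGA (Arg): third position 4-fold.
Codon 2 AGA (Arg): third position 2-fold.
Codon 3 CAC (His): third position 2-fold.
Codon 4 GGC (Gly): third position 4-fold.
Codon 5 GAG (Glu): third position 2-fold.
Codon 6 AUA (Ile): third position 3-fold.
Codon 7 GUU (Val): third position 4-fold.
Codon 8 AGC (Ser): third position 2-fold.
Codon 9 AUA (Ile): third position 3-fold.
Codon 10 AUU (Ile): third position 3-fold.
Four-fold degenerate third positions: 3.

3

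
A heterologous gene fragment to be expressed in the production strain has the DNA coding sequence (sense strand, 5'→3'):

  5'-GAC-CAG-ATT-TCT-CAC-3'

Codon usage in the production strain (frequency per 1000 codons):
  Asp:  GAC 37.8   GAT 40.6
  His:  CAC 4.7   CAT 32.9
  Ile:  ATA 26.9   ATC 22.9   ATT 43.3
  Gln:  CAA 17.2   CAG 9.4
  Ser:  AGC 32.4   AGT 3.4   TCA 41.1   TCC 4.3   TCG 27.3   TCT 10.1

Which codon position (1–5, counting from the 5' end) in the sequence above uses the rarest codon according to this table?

Codon 1 GAC (Asp): 37.8 per 1000.
Codon 2 CAG (Gln): 9.4 per 1000.
Codon 3 ATT (Ile): 43.3 per 1000.
Codon 4 TCT (Ser): 10.1 per 1000.
Codon 5 CAC (His): 4.7 per 1000.
Lowest frequency is 4.7 at codon 5.

5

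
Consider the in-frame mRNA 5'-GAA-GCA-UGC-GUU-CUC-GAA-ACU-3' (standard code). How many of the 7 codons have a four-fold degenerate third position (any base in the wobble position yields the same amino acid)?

4

Codon 1 GAA (Glu): third position 2-fold.
Codon 2 GCA (Ala): third position 4-fold.
Codon 3 UGC (Cys): third position 2-fold.
Codon 4 GUU (Val): third position 4-fold.
Codon 5 CUC (Leu): third position 4-fold.
Codon 6 GAA (Glu): third position 2-fold.
Codon 7 ACU (Thr): third position 4-fold.
Four-fold degenerate third positions: 4.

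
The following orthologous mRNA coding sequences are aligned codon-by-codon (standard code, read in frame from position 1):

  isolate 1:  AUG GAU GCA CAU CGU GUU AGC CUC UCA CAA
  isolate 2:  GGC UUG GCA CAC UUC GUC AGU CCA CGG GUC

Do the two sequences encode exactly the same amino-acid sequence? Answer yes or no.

no

Codon 1: AUG Met / GGC Gly — nonsynonymous.
Codon 2: GAU Asp / UUG Leu — nonsynonymous.
Codon 3: GCA Ala / GCA Ala — identical.
Codon 4: CAU His / CAC His — synonymous.
Codon 5: CGU Arg / UUC Phe — nonsynonymous.
Codon 6: GUU Val / GUC Val — synonymous.
Codon 7: AGC Ser / AGU Ser — synonymous.
Codon 8: CUC Leu / CCA Pro — nonsynonymous.
Codon 9: UCA Ser / CGG Arg — nonsynonymous.
Codon 10: CAA Gln / GUC Val — nonsynonymous.
Nonsynonymous differences: 6 → different protein.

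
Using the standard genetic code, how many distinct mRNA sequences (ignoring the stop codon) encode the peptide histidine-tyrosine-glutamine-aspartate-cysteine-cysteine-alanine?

His: 2 codons.
Tyr: 2 codons.
Gln: 2 codons.
Asp: 2 codons.
Cys: 2 codons.
Cys: 2 codons.
Ala: 4 codons.
2 × 2 × 2 × 2 × 2 × 2 × 4 = 256.

256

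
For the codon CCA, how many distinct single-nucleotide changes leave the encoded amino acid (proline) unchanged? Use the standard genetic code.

3

Position 1: none → 0 synonymous.
Position 2: none → 0 synonymous.
Position 3: CCU, CCC, CCG → 3 synonymous.
Total: 0 + 0 + 3 = 3.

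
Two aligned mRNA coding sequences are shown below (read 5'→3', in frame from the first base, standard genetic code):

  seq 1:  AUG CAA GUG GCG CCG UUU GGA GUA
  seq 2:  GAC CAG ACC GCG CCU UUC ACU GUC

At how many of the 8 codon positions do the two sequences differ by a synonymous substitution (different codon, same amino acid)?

4

Codon 1: AUG Met / GAC Asp — nonsynonymous.
Codon 2: CAA Gln / CAG Gln — synonymous.
Codon 3: GUG Val / ACC Thr — nonsynonymous.
Codon 4: GCG Ala / GCG Ala — identical.
Codon 5: CCG Pro / CCU Pro — synonymous.
Codon 6: UUU Phe / UUC Phe — synonymous.
Codon 7: GGA Gly / ACU Thr — nonsynonymous.
Codon 8: GUA Val / GUC Val — synonymous.
Synonymous differences: 4.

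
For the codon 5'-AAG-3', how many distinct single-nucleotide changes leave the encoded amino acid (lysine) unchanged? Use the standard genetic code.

Position 1: none → 0 synonymous.
Position 2: none → 0 synonymous.
Position 3: AAA → 1 synonymous.
Total: 0 + 0 + 1 = 1.

1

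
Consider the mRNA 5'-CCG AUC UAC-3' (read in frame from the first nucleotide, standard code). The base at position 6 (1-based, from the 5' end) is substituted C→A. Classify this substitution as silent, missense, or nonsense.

silent

Position 6 falls in codon 2: AUC → Ile.
After the substitution the codon is AUA → Ile.
Both encode Ile, so the change is synonymous.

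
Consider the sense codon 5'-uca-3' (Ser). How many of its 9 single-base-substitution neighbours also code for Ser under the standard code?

3

Position 1: none → 0 synonymous.
Position 2: none → 0 synonymous.
Position 3: UCU, UCC, UCG → 3 synonymous.
Total: 0 + 0 + 3 = 3.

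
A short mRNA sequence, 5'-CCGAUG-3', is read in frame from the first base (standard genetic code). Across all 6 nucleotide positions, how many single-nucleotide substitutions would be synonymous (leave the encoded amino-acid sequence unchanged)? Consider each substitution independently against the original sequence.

3

Codon 1 (CCG, Pro): 3 synonymous substitutions.
Codon 2 (AUG, Met): 0 synonymous substitutions.
Total: 3 + 0 = 3.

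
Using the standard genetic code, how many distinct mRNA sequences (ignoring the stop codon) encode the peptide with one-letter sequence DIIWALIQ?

Asp: 2 codons.
Ile: 3 codons.
Ile: 3 codons.
Trp: 1 codon.
Ala: 4 codons.
Leu: 6 codons.
Ile: 3 codons.
Gln: 2 codons.
2 × 3 × 3 × 1 × 4 × 6 × 3 × 2 = 2592.

2592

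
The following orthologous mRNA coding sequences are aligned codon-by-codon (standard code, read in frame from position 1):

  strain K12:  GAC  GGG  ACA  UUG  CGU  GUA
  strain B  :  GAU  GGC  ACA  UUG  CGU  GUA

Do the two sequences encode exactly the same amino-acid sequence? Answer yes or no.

yes

Codon 1: GAC Asp / GAU Asp — synonymous.
Codon 2: GGG Gly / GGC Gly — synonymous.
Codon 3: ACA Thr / ACA Thr — identical.
Codon 4: UUG Leu / UUG Leu — identical.
Codon 5: CGU Arg / CGU Arg — identical.
Codon 6: GUA Val / GUA Val — identical.
Nonsynonymous differences: 0 → same protein.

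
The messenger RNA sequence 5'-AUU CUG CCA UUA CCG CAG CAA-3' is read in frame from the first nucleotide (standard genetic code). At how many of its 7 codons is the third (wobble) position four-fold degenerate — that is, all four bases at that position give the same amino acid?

Codon 1 AUU (Ile): third position 3-fold.
Codon 2 CUG (Leu): third position 4-fold.
Codon 3 CCA (Pro): third position 4-fold.
Codon 4 UUA (Leu): third position 2-fold.
Codon 5 CCG (Pro): third position 4-fold.
Codon 6 CAG (Gln): third position 2-fold.
Codon 7 CAA (Gln): third position 2-fold.
Four-fold degenerate third positions: 3.

3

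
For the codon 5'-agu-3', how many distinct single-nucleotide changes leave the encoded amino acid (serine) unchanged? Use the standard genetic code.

1

Position 1: none → 0 synonymous.
Position 2: none → 0 synonymous.
Position 3: AGC → 1 synonymous.
Total: 0 + 0 + 1 = 1.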